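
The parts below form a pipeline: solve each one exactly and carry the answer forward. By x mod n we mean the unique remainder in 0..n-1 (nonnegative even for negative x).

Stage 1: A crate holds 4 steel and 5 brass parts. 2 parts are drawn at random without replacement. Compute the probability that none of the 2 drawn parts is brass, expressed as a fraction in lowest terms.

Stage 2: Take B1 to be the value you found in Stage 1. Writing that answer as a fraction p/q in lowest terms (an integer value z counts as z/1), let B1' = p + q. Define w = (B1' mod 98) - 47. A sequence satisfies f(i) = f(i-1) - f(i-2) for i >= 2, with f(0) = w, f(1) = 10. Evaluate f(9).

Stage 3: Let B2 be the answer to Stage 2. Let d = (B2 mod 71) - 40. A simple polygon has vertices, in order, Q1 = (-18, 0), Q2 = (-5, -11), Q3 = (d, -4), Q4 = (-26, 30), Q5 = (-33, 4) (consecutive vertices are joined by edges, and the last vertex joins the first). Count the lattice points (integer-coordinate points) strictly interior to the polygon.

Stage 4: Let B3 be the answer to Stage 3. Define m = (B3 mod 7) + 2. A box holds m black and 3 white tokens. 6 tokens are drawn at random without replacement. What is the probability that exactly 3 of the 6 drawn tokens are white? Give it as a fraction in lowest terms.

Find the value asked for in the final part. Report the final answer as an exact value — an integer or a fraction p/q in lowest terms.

Stage 1: total draws C(9,2) = 36; favorable C(4,2) = 6; P = 1/6; answer 1/6
Stage 2: B1 = 1/6; threaded value p + q = 7; w = -40; f(2) = 1*(10) - 1*(-40) = 50; iterating: f(2)=50, f(3)=40, f(4)=-10, f(5)=-50, f(6)=-40, f(7)=10, f(8)=50, f(9)=40; answer 40
Stage 3: B2 = 40; d = 0; cross terms: (-18*-11 - -5*0)=198, (-5*-4 - 0*-11)=20, (0*30 - -26*-4)=-104, (-26*4 - -33*30)=886, (-33*0 - -18*4)=72; twice the area = |1072| = 1072; area = 536; boundary points = 1 + 1 + 2 + 1 + 1 = 6; strictly interior points = area - boundary/2 + 1 = 534; answer 534
Stage 4: B3 = 534; m = 4; total draws C(7,6) = 7; favorable C(3,3)*C(4,3) = 4; P = 4/7; answer 4/7

4/7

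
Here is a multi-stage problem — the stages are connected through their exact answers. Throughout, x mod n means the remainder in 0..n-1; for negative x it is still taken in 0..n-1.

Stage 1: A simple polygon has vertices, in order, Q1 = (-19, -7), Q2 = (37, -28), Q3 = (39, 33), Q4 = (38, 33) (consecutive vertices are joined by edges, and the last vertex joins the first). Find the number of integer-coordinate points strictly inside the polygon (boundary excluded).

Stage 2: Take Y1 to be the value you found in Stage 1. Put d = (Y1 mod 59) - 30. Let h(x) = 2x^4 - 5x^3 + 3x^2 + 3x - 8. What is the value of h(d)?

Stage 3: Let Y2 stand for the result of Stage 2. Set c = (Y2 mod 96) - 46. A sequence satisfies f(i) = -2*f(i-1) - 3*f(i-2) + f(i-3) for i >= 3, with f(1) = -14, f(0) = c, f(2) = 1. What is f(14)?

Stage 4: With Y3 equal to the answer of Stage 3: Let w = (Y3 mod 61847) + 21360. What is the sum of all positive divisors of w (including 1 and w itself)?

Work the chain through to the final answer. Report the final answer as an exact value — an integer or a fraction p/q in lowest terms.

Stage 1: cross terms: (-19*-28 - 37*-7)=791, (37*33 - 39*-28)=2313, (39*33 - 38*33)=33, (38*-7 - -19*33)=361; twice the area = |3498| = 3498; area = 1749; boundary points = 7 + 1 + 1 + 1 = 10; strictly interior points = area - boundary/2 + 1 = 1745; answer 1745
Stage 2: Y1 = 1745; d = 4; 2*(4)^4 - 5*(4)^3 + 3*(4)^2 + 3*(4)^1 - 8 = (512) + (-320) + (48) + (12) + (-8) = 244; answer 244
Stage 3: Y2 = 244; c = 6; f(3) = -2*(1) - 3*(-14) + 1*(6) = 46; iterating: f(3)=46, f(4)=-109, f(5)=81, f(6)=211, f(7)=-774, f(8)=996, f(9)=541, f(10)=-4844, f(11)=9061, f(12)=-3049, f(13)=-25929, f(14)=70066; answer 70066
Stage 4: Y3 = 70066; w = 29579; 29579 = 11 * 2689; sigma = (1 + 11) * (1 + 2689) = 12 * 2690 = 32280; answer 32280

32280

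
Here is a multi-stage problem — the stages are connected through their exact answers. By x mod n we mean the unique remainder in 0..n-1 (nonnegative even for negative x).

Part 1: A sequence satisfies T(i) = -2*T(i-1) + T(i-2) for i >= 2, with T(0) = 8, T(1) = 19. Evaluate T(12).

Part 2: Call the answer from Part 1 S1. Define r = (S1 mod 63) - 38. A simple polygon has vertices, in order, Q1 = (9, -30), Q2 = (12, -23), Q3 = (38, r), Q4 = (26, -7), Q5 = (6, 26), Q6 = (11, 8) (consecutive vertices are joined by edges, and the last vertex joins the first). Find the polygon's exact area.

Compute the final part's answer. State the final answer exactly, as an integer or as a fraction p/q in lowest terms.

1357/2

Part 1: T(2) = -2*(19) + 1*(8) = -30; iterating: T(2)=-30, T(3)=79, T(4)=-188, T(5)=455, T(6)=-1098, T(7)=2651, T(8)=-6400, T(9)=15451, T(10)=-37302, T(11)=90055, T(12)=-217412; answer -217412
Part 2: S1 = -217412; r = -37; cross terms: (9*-23 - 12*-30)=153, (12*-37 - 38*-23)=430, (38*-7 - 26*-37)=696, (26*26 - 6*-7)=718, (6*8 - 11*26)=-238, (11*-30 - 9*8)=-402; twice the area = |1357| = 1357; area = 1357/2; answer 1357/2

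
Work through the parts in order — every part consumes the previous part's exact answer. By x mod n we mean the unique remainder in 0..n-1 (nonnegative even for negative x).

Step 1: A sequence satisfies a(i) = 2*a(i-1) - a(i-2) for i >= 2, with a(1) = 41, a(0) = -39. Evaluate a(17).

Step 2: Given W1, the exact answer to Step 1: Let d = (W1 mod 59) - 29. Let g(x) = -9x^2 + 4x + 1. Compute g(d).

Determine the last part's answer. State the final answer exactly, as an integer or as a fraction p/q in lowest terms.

-347

Step 1: a(2) = 2*(41) - 1*(-39) = 121; iterating: a(2)=121, a(3)=201, a(4)=281, a(5)=361, a(6)=441, a(7)=521, a(8)=601, a(9)=681, a(10)=761, a(11)=841, a(12)=921, a(13)=1001, a(14)=1081, a(15)=1161, a(16)=1241, a(17)=1321; answer 1321
Step 2: W1 = 1321; d = -6; -9*(-6)^2 + 4*(-6)^1 + 1 = (-324) + (-24) + (1) = -347; answer -347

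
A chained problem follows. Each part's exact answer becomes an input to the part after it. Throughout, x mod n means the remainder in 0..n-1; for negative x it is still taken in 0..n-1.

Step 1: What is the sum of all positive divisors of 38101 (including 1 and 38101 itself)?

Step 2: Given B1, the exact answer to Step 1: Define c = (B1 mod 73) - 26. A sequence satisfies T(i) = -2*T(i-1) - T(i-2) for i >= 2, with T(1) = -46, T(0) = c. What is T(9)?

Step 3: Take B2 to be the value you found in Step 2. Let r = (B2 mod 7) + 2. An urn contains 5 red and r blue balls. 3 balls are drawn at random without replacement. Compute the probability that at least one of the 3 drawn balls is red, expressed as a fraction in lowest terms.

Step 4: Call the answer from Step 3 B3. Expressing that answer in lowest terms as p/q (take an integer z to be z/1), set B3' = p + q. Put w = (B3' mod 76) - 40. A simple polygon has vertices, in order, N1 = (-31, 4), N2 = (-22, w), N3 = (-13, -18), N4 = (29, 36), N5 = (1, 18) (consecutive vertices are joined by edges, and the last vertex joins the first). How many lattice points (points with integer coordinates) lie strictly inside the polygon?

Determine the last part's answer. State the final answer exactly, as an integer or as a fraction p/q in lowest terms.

Step 1: 38101 = 7 * 5443; sigma = (1 + 7) * (1 + 5443) = 8 * 5444 = 43552; answer 43552
Step 2: B1 = 43552; c = 18; T(2) = -2*(-46) - 1*(18) = 74; iterating: T(2)=74, T(3)=-102, T(4)=130, T(5)=-158, T(6)=186, T(7)=-214, T(8)=242, T(9)=-270; answer -270
Step 3: B2 = -270; r = 5; total draws C(10,3) = 120; complement C(5,3) = 10; favorable 120 - 10 = 110; P = 11/12; answer 11/12
Step 4: B3 = 11/12; threaded value p + q = 23; w = -17; cross terms: (-31*-17 - -22*4)=615, (-22*-18 - -13*-17)=175, (-13*36 - 29*-18)=54, (29*18 - 1*36)=486, (1*4 - -31*18)=562; twice the area = |1892| = 1892; area = 946; boundary points = 3 + 1 + 6 + 2 + 2 = 14; strictly interior points = area - boundary/2 + 1 = 940; answer 940

940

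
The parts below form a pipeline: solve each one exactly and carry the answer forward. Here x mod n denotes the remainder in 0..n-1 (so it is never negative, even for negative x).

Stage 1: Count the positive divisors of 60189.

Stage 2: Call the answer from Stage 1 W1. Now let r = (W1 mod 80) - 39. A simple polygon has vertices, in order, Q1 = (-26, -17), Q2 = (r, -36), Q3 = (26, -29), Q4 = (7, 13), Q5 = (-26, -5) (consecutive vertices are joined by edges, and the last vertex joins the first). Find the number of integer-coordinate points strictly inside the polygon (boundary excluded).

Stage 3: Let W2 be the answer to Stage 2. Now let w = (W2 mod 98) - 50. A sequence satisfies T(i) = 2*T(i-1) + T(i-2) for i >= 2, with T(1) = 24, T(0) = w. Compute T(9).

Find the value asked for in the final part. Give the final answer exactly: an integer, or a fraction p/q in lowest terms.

Stage 1: 60189 = 3 * 20063; number of divisors = (1+1) * (1+1) = 4; answer 4
Stage 2: W1 = 4; r = -35; cross terms: (-26*-36 - -35*-17)=341, (-35*-29 - 26*-36)=1951, (26*13 - 7*-29)=541, (7*-5 - -26*13)=303, (-26*-17 - -26*-5)=312; twice the area = |3448| = 3448; area = 1724; boundary points = 1 + 1 + 1 + 3 + 12 = 18; strictly interior points = area - boundary/2 + 1 = 1716; answer 1716
Stage 3: W2 = 1716; w = 0; T(2) = 2*(24) + 1*(0) = 48; iterating: T(2)=48, T(3)=120, T(4)=288, T(5)=696, T(6)=1680, T(7)=4056, T(8)=9792, T(9)=23640; answer 23640

23640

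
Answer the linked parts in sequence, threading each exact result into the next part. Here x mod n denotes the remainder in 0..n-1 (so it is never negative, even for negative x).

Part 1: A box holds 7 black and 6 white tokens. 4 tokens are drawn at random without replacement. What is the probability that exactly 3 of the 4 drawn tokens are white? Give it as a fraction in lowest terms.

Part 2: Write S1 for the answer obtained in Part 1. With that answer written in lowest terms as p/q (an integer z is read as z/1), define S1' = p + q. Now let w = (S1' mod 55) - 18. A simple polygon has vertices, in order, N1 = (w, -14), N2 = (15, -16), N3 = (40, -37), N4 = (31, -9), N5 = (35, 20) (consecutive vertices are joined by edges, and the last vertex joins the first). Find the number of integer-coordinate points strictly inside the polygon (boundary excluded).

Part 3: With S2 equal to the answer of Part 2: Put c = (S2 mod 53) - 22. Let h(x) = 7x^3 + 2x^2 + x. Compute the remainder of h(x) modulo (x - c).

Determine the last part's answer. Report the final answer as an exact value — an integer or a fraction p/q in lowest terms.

66

Part 1: total draws C(13,4) = 715; favorable C(6,3)*C(7,1) = 140; P = 28/143; answer 28/143
Part 2: S1 = 28/143; threaded value p + q = 171; w = -12; cross terms: (-12*-16 - 15*-14)=402, (15*-37 - 40*-16)=85, (40*-9 - 31*-37)=787, (31*20 - 35*-9)=935, (35*-14 - -12*20)=-250; twice the area = |1959| = 1959; area = 1959/2; boundary points = 1 + 1 + 1 + 1 + 1 = 5; strictly interior points = area - boundary/2 + 1 = 978; answer 978
Part 3: S2 = 978; c = 2; remainder = value at the root: 7*(2)^3 + 2*(2)^2 + 1*(2)^1 = (56) + (8) + (2) = 66; answer 66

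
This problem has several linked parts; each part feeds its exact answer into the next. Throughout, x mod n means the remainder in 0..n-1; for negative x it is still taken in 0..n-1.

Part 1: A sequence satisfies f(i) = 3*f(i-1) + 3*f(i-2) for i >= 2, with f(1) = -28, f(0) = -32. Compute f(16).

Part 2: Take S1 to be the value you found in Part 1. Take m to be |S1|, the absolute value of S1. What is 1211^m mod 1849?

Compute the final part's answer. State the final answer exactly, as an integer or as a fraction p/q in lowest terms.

431

Part 1: f(2) = 3*(-28) + 3*(-32) = -180; iterating: f(2)=-180, f(3)=-624, f(4)=-2412, f(5)=-9108, f(6)=-34560, f(7)=-131004, f(8)=-496692, f(9)=-1883088, f(10)=-7139340, f(11)=-27067284, f(12)=-102619872, f(13)=-389061468, f(14)=-1475044020, f(15)=-5592316464, f(16)=-21202081452; answer -21202081452
Part 2: S1 = -21202081452; m = 21202081452; squarings mod 1849: 1211^1=1211, 1211^2=264, 1211^4=1283, 1211^8=479, 1211^16=165, 1211^32=1339, 1211^64=1240, 1211^128=1081, 1211^256=1842, 1211^512=49, 1211^1024=552, 1211^2048=1468, 1211^4096=939, 1211^8192=1597, 1211^16384=638, 1211^32768=264, 1211^65536=1283, 1211^131072=479, 1211^262144=165, 1211^524288=1339, 1211^1048576=1240, 1211^2097152=1081, 1211^4194304=1842, 1211^8388608=49, 1211^16777216=552, 1211^33554432=1468, 1211^67108864=939, 1211^134217728=1597, 1211^268435456=638, 1211^536870912=264, 1211^1073741824=1283, 1211^2147483648=479, 1211^4294967296=165, 1211^8589934592=1339, 1211^17179869184=1240; 1211^21202081452 = 1211^4 * 1211^8 * 1211^32 * 1211^128 * 1211^512 * 1211^1024 * 1211^4096 * 1211^131072 * 1211^262144 * 1211^524288 * 1211^1048576 * 1211^2097152 * 1211^8388608 * 1211^16777216 * 1211^33554432 * 1211^67108864 * 1211^134217728 * 1211^536870912 * 1211^1073741824 * 1211^2147483648 * 1211^17179869184 = 431 (mod 1849); answer 431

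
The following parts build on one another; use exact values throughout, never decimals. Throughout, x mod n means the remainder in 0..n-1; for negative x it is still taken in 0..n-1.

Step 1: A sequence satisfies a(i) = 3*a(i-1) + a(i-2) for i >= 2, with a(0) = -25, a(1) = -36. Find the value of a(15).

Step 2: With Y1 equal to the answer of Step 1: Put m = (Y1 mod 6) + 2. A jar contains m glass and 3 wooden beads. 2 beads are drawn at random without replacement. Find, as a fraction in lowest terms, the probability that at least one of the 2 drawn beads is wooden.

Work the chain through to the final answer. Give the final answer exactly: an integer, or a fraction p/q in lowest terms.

Step 1: a(2) = 3*(-36) + 1*(-25) = -133; iterating: a(2)=-133, a(3)=-435, a(4)=-1438, a(5)=-4749, a(6)=-15685, a(7)=-51804, a(8)=-171097, a(9)=-565095, a(10)=-1866382, a(11)=-6164241, a(12)=-20359105, a(13)=-67241556, a(14)=-222083773, a(15)=-733492875; answer -733492875
Step 2: Y1 = -733492875; m = 5; total draws C(8,2) = 28; complement C(5,2) = 10; favorable 28 - 10 = 18; P = 9/14; answer 9/14

9/14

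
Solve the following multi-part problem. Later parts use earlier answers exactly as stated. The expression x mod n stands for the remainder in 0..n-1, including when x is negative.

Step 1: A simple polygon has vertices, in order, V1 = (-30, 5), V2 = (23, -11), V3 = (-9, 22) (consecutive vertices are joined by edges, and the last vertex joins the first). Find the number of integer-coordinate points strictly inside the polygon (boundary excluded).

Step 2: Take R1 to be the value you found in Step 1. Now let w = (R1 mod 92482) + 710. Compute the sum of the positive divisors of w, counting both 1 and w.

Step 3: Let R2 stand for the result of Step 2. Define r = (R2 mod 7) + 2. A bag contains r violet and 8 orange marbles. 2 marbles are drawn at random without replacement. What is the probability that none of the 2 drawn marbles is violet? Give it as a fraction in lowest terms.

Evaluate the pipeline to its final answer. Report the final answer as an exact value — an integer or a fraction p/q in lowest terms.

28/45

Step 1: cross terms: (-30*-11 - 23*5)=215, (23*22 - -9*-11)=407, (-9*5 - -30*22)=615; twice the area = |1237| = 1237; area = 1237/2; boundary points = 1 + 1 + 1 = 3; strictly interior points = area - boundary/2 + 1 = 618; answer 618
Step 2: R1 = 618; w = 1328; 1328 = 2^4 * 83; sigma = (1 + 2 + 4 + 8 + 16) * (1 + 83) = 31 * 84 = 2604; answer 2604
Step 3: R2 = 2604; r = 2; total draws C(10,2) = 45; favorable C(8,2) = 28; P = 28/45; answer 28/45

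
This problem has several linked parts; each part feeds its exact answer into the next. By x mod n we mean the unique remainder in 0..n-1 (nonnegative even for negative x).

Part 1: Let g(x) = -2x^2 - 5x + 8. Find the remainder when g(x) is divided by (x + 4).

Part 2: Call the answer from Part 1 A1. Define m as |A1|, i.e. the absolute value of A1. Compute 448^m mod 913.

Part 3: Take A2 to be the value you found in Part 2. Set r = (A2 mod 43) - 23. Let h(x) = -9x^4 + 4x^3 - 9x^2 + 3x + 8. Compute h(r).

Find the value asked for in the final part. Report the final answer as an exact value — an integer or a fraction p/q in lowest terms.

Part 1: remainder = value at the root: -2*(-4)^2 - 5*(-4)^1 + 8 = (-32) + (20) + (8) = -4; answer -4
Part 2: A1 = -4; m = 4; squarings mod 913: 448^1=448, 448^2=757, 448^4=598; 448^4 = 448^4 = 598 (mod 913); answer 598
Part 3: A2 = 598; r = 16; -9*(16)^4 + 4*(16)^3 - 9*(16)^2 + 3*(16)^1 + 8 = (-589824) + (16384) + (-2304) + (48) + (8) = -575688; answer -575688

-575688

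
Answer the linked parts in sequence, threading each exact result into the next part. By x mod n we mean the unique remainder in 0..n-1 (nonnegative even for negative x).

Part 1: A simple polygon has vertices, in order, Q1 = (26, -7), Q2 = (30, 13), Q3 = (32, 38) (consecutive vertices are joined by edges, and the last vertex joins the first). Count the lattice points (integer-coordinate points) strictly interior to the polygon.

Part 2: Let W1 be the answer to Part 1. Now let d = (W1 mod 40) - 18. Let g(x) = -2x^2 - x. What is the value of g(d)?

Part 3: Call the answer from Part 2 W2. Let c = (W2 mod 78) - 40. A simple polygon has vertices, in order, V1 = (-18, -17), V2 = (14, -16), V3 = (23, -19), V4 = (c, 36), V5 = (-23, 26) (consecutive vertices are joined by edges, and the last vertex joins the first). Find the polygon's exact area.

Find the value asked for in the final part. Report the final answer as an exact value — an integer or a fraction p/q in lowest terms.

Part 1: cross terms: (26*13 - 30*-7)=548, (30*38 - 32*13)=724, (32*-7 - 26*38)=-1212; twice the area = |60| = 60; area = 30; boundary points = 4 + 1 + 3 = 8; strictly interior points = area - boundary/2 + 1 = 27; answer 27
Part 2: W1 = 27; d = 9; -2*(9)^2 - 1*(9)^1 = (-162) + (-9) = -171; answer -171
Part 3: W2 = -171; c = 23; cross terms: (-18*-16 - 14*-17)=526, (14*-19 - 23*-16)=102, (23*36 - 23*-19)=1265, (23*26 - -23*36)=1426, (-23*-17 - -18*26)=859; twice the area = |4178| = 4178; area = 2089; answer 2089

2089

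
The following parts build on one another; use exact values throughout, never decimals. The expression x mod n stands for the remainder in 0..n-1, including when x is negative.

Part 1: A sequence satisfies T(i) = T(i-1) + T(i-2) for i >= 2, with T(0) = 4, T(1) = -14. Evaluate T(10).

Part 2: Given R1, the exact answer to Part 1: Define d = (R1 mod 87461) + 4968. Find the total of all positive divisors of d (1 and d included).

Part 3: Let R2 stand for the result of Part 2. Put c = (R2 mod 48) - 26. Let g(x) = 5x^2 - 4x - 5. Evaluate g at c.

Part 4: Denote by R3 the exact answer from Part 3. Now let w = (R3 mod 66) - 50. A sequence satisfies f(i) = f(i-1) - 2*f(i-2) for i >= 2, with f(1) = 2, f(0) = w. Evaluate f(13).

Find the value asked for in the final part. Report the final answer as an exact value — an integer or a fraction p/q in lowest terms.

268

Part 1: T(2) = 1*(-14) + 1*(4) = -10; iterating: T(2)=-10, T(3)=-24, T(4)=-34, T(5)=-58, T(6)=-92, T(7)=-150, T(8)=-242, T(9)=-392, T(10)=-634; answer -634
Part 2: R1 = -634; d = 91795; 91795 = 5 * 11 * 1669; sigma = (1 + 5) * (1 + 11) * (1 + 1669) = 6 * 12 * 1670 = 120240; answer 120240
Part 3: R2 = 120240; c = -26; 5*(-26)^2 - 4*(-26)^1 - 5 = (3380) + (104) + (-5) = 3479; answer 3479
Part 4: R3 = 3479; w = -3; f(2) = 1*(2) - 2*(-3) = 8; iterating: f(2)=8, f(3)=4, f(4)=-12, f(5)=-20, f(6)=4, f(7)=44, f(8)=36, f(9)=-52, f(10)=-124, f(11)=-20, f(12)=228, f(13)=268; answer 268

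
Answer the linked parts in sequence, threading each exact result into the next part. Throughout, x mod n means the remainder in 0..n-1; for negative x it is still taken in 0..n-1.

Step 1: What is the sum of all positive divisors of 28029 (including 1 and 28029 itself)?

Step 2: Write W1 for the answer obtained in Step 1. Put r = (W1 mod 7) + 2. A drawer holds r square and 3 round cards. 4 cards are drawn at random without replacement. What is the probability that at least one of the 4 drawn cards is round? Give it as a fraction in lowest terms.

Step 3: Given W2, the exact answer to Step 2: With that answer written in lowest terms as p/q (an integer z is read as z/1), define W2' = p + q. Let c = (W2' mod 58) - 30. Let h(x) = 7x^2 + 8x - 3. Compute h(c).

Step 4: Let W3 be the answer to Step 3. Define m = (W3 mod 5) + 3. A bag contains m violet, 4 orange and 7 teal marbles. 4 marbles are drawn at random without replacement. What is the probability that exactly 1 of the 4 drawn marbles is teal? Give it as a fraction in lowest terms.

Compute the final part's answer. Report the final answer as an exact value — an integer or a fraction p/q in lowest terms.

Step 1: 28029 = 3 * 9343; sigma = (1 + 3) * (1 + 9343) = 4 * 9344 = 37376; answer 37376
Step 2: W1 = 37376; r = 5; total draws C(8,4) = 70; complement C(5,4) = 5; favorable 70 - 5 = 65; P = 13/14; answer 13/14
Step 3: W2 = 13/14; threaded value p + q = 27; c = -3; 7*(-3)^2 + 8*(-3)^1 - 3 = (63) + (-24) + (-3) = 36; answer 36
Step 4: W3 = 36; m = 4; total draws C(15,4) = 1365; favorable C(7,1)*C(8,3) = 392; P = 56/195; answer 56/195

56/195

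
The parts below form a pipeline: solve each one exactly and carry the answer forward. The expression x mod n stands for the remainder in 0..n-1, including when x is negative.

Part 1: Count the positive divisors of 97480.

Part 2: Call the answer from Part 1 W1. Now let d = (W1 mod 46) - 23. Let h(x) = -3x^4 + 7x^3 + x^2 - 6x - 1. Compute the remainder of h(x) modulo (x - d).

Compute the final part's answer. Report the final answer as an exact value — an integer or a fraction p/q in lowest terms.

-9514

Part 1: 97480 = 2^3 * 5 * 2437; number of divisors = (3+1) * (1+1) * (1+1) = 16; answer 16
Part 2: W1 = 16; d = -7; remainder = value at the root: -3*(-7)^4 + 7*(-7)^3 + 1*(-7)^2 - 6*(-7)^1 - 1 = (-7203) + (-2401) + (49) + (42) + (-1) = -9514; answer -9514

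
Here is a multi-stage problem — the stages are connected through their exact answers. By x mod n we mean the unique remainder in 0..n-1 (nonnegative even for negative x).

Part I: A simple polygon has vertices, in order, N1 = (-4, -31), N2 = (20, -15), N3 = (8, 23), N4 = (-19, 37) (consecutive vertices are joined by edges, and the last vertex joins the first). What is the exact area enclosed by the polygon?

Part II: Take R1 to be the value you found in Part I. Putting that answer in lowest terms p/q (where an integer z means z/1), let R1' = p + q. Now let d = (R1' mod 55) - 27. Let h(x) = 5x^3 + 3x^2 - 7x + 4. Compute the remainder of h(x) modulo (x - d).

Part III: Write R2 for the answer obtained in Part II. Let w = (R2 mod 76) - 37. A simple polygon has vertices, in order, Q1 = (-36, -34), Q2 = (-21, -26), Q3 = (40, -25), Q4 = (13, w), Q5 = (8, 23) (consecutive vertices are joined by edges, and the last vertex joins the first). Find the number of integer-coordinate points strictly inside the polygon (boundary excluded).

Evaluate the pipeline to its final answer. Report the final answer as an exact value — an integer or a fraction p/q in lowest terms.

1866

Part I: cross terms: (-4*-15 - 20*-31)=680, (20*23 - 8*-15)=580, (8*37 - -19*23)=733, (-19*-31 - -4*37)=737; twice the area = |2730| = 2730; area = 1365; answer 1365
Part II: R1 = 1365; threaded value p + q = 1366; d = 19; remainder = value at the root: 5*(19)^3 + 3*(19)^2 - 7*(19)^1 + 4 = (34295) + (1083) + (-133) + (4) = 35249; answer 35249
Part III: R2 = 35249; w = 24; cross terms: (-36*-26 - -21*-34)=222, (-21*-25 - 40*-26)=1565, (40*24 - 13*-25)=1285, (13*23 - 8*24)=107, (8*-34 - -36*23)=556; twice the area = |3735| = 3735; area = 3735/2; boundary points = 1 + 1 + 1 + 1 + 1 = 5; strictly interior points = area - boundary/2 + 1 = 1866; answer 1866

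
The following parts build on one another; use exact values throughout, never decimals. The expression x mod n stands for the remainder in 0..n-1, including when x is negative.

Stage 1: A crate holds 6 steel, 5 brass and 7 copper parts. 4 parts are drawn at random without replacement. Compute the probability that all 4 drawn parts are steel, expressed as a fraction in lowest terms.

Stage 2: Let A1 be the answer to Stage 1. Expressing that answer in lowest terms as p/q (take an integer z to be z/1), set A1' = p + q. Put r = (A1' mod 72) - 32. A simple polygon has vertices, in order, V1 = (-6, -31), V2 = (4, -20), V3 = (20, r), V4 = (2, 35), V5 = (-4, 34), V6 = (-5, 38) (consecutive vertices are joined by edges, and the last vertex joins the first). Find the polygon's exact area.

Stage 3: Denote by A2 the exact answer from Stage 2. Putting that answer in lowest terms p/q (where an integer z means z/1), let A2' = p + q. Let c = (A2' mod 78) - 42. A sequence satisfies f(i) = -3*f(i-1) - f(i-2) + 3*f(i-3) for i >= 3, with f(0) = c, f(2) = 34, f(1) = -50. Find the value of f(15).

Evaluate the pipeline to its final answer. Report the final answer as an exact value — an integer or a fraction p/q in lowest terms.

-572749

Stage 1: total draws C(18,4) = 3060; favorable C(6,4) = 15; P = 1/204; answer 1/204
Stage 2: A1 = 1/204; threaded value p + q = 205; r = 29; cross terms: (-6*-20 - 4*-31)=244, (4*29 - 20*-20)=516, (20*35 - 2*29)=642, (2*34 - -4*35)=208, (-4*38 - -5*34)=18, (-5*-31 - -6*38)=383; twice the area = |2011| = 2011; area = 2011/2; answer 2011/2
Stage 3: A2 = 2011/2; threaded value p + q = 2013; c = 21; f(3) = -3*(34) - 1*(-50) + 3*(21) = 11; iterating: f(3)=11, f(4)=-217, f(5)=742, f(6)=-1976, f(7)=4535, f(8)=-9403, f(9)=17746, f(10)=-30230, f(11)=44735, f(12)=-50737, f(13)=16786, f(14)=134584, f(15)=-572749; answer -572749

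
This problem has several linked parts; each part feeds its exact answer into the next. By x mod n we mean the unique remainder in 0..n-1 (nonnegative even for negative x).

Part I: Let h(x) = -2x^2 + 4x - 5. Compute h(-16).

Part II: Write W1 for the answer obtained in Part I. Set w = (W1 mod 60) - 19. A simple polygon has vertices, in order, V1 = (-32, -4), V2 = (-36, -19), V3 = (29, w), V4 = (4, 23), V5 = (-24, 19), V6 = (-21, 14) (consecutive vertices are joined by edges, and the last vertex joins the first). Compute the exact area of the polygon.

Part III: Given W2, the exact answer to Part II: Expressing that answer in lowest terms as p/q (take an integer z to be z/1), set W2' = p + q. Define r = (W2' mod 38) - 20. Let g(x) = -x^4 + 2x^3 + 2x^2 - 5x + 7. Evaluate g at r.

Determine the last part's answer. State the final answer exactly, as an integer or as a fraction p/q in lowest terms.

11

Part I: -2*(-16)^2 + 4*(-16)^1 - 5 = (-512) + (-64) + (-5) = -581; answer -581
Part II: W1 = -581; w = 0; cross terms: (-32*-19 - -36*-4)=464, (-36*0 - 29*-19)=551, (29*23 - 4*0)=667, (4*19 - -24*23)=628, (-24*14 - -21*19)=63, (-21*-4 - -32*14)=532; twice the area = |2905| = 2905; area = 2905/2; answer 2905/2
Part III: W2 = 2905/2; threaded value p + q = 2907; r = -1; -1*(-1)^4 + 2*(-1)^3 + 2*(-1)^2 - 5*(-1)^1 + 7 = (-1) + (-2) + (2) + (5) + (7) = 11; answer 11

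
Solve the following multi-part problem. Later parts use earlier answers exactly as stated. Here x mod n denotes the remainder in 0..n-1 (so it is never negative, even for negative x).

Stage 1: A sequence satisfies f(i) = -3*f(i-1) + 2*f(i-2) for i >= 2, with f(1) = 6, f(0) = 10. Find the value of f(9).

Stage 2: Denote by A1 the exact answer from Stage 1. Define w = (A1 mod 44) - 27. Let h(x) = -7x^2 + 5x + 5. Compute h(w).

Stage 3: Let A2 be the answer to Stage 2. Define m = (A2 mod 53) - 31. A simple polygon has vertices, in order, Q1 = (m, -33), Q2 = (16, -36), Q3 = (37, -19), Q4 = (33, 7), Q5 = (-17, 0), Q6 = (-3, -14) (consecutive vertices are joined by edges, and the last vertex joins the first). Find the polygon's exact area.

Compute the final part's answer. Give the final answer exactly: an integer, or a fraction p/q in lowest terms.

Stage 1: f(2) = -3*(6) + 2*(10) = 2; iterating: f(2)=2, f(3)=6, f(4)=-14, f(5)=54, f(6)=-190, f(7)=678, f(8)=-2414, f(9)=8598; answer 8598
Stage 2: A1 = 8598; w = -9; -7*(-9)^2 + 5*(-9)^1 + 5 = (-567) + (-45) + (5) = -607; answer -607
Stage 3: A2 = -607; m = -2; cross terms: (-2*-36 - 16*-33)=600, (16*-19 - 37*-36)=1028, (37*7 - 33*-19)=886, (33*0 - -17*7)=119, (-17*-14 - -3*0)=238, (-3*-33 - -2*-14)=71; twice the area = |2942| = 2942; area = 1471; answer 1471

1471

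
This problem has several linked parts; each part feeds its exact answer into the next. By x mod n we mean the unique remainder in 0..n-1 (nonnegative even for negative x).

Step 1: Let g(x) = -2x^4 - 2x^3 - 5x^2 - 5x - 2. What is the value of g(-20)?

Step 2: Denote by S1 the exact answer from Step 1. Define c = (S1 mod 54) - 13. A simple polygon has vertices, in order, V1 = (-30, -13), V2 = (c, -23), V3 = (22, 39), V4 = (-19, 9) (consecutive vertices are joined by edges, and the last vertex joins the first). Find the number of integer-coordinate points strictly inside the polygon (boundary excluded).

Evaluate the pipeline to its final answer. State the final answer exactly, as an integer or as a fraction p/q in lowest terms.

Step 1: -2*(-20)^4 - 2*(-20)^3 - 5*(-20)^2 - 5*(-20)^1 - 2 = (-320000) + (16000) + (-2000) + (100) + (-2) = -305902; answer -305902
Step 2: S1 = -305902; c = -5; cross terms: (-30*-23 - -5*-13)=625, (-5*39 - 22*-23)=311, (22*9 - -19*39)=939, (-19*-13 - -30*9)=517; twice the area = |2392| = 2392; area = 1196; boundary points = 5 + 1 + 1 + 11 = 18; strictly interior points = area - boundary/2 + 1 = 1188; answer 1188

1188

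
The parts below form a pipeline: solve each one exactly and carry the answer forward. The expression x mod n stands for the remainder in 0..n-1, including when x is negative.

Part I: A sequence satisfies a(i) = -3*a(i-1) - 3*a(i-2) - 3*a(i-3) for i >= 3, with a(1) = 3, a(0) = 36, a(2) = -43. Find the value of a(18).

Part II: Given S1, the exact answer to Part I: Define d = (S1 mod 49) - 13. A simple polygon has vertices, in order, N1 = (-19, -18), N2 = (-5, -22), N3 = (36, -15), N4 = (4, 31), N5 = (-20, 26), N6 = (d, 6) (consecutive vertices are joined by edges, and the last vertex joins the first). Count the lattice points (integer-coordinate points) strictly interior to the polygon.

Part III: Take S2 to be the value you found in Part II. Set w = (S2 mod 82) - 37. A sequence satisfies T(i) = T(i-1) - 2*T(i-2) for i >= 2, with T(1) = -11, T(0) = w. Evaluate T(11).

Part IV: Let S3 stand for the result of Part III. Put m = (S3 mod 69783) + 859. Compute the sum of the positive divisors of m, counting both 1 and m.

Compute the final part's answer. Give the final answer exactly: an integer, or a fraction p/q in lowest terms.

Part I: a(3) = -3*(-43) - 3*(3) - 3*(36) = 12; iterating: a(3)=12, a(4)=84, a(5)=-159, a(6)=189, a(7)=-342, a(8)=936, a(9)=-2349, a(10)=5265, a(11)=-11556, a(12)=25920, a(13)=-58887, a(14)=133569, a(15)=-301806, a(16)=681372, a(17)=-1539405, a(18)=3479517; answer 3479517
Part II: S1 = 3479517; d = 14; cross terms: (-19*-22 - -5*-18)=328, (-5*-15 - 36*-22)=867, (36*31 - 4*-15)=1176, (4*26 - -20*31)=724, (-20*6 - 14*26)=-484, (14*-18 - -19*6)=-138; twice the area = |2473| = 2473; area = 2473/2; boundary points = 2 + 1 + 2 + 1 + 2 + 3 = 11; strictly interior points = area - boundary/2 + 1 = 1232; answer 1232
Part III: S2 = 1232; w = -35; T(2) = 1*(-11) - 2*(-35) = 59; iterating: T(2)=59, T(3)=81, T(4)=-37, T(5)=-199, T(6)=-125, T(7)=273, T(8)=523, T(9)=-23, T(10)=-1069, T(11)=-1023; answer -1023
Part IV: S3 = -1023; m = 69619; 69619 = 11 * 6329; sigma = (1 + 11) * (1 + 6329) = 12 * 6330 = 75960; answer 75960

75960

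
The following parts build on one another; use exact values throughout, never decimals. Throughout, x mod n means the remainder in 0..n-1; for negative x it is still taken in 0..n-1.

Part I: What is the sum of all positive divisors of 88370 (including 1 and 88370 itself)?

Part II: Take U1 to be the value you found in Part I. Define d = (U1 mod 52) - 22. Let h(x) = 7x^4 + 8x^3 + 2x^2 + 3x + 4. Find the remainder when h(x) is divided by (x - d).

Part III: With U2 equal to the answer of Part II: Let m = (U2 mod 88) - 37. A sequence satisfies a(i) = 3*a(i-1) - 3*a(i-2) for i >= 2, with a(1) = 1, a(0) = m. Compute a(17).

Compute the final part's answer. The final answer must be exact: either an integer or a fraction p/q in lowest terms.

Part I: 88370 = 2 * 5 * 8837; sigma = (1 + 2) * (1 + 5) * (1 + 8837) = 3 * 6 * 8838 = 159084; answer 159084
Part II: U1 = 159084; d = -6; remainder = value at the root: 7*(-6)^4 + 8*(-6)^3 + 2*(-6)^2 + 3*(-6)^1 + 4 = (9072) + (-1728) + (72) + (-18) + (4) = 7402; answer 7402
Part III: U2 = 7402; m = -27; a(2) = 3*(1) - 3*(-27) = 84; iterating: a(2)=84, a(3)=249, a(4)=495, a(5)=738, a(6)=729, a(7)=-27, a(8)=-2268, a(9)=-6723, a(10)=-13365, a(11)=-19926, a(12)=-19683, a(13)=729, a(14)=61236, a(15)=181521, a(16)=360855, a(17)=538002; answer 538002

538002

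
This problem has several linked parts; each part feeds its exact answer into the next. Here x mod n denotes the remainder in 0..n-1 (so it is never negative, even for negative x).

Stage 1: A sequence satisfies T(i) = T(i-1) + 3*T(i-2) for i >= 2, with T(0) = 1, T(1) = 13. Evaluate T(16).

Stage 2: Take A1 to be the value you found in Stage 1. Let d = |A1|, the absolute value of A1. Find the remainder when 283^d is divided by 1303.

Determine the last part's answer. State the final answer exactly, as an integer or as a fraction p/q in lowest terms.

926

Stage 1: T(2) = 1*(13) + 3*(1) = 16; iterating: T(2)=16, T(3)=55, T(4)=103, T(5)=268, T(6)=577, T(7)=1381, T(8)=3112, T(9)=7255, T(10)=16591, T(11)=38356, T(12)=88129, T(13)=203197, T(14)=467584, T(15)=1077175, T(16)=2479927; answer 2479927
Stage 2: A1 = 2479927; d = 2479927; squarings mod 1303: 283^1=283, 283^2=606, 283^4=1093, 283^8=1101, 283^16=411, 283^32=834, 283^64=1057, 283^128=578, 283^256=516, 283^512=444, 283^1024=383, 283^2048=753, 283^4096=204, 283^8192=1223, 283^16384=1188, 283^32768=195, 283^65536=238, 283^131072=615, 283^262144=355, 283^524288=937, 283^1048576=1050, 283^2097152=162; 283^2479927 = 283^1 * 283^2 * 283^4 * 283^16 * 283^32 * 283^256 * 283^512 * 283^1024 * 283^4096 * 283^16384 * 283^32768 * 283^65536 * 283^262144 * 283^2097152 = 926 (mod 1303); answer 926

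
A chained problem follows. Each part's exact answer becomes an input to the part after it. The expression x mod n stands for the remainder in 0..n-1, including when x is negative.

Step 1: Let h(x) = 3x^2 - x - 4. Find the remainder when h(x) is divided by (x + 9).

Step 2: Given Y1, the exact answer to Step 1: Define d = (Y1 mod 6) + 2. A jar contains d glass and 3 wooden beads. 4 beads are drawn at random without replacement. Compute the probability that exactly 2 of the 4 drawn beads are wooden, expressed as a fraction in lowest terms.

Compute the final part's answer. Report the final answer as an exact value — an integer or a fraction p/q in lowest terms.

18/35

Step 1: remainder = value at the root: 3*(-9)^2 - 1*(-9)^1 - 4 = (243) + (9) + (-4) = 248; answer 248
Step 2: Y1 = 248; d = 4; total draws C(7,4) = 35; favorable C(3,2)*C(4,2) = 18; P = 18/35; answer 18/35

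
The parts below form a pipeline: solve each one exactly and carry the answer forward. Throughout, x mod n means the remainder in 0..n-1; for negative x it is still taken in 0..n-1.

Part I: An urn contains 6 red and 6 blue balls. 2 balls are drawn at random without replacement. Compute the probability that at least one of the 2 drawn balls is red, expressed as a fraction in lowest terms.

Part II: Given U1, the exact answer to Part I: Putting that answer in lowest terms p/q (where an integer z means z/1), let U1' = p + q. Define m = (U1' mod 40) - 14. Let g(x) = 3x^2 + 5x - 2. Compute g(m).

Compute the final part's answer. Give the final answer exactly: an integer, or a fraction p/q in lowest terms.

1998

Part I: total draws C(12,2) = 66; complement C(6,2) = 15; favorable 66 - 15 = 51; P = 17/22; answer 17/22
Part II: U1 = 17/22; threaded value p + q = 39; m = 25; 3*(25)^2 + 5*(25)^1 - 2 = (1875) + (125) + (-2) = 1998; answer 1998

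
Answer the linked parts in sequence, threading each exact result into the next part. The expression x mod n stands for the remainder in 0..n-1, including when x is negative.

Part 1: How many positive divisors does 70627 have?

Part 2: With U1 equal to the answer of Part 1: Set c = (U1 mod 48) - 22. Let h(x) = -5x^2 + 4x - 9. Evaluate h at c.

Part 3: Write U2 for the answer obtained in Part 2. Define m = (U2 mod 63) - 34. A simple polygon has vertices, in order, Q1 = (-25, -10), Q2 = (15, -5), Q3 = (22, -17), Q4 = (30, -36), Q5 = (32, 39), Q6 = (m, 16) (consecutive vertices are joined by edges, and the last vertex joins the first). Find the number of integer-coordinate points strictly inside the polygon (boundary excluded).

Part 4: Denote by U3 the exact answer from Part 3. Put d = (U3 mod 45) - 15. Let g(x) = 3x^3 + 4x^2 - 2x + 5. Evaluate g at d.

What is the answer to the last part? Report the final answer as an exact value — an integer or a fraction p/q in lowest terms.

Part 1: 70627 is prime, so its only divisors are 1 and 70627; count = 2; answer 2
Part 2: U1 = 2; c = -20; -5*(-20)^2 + 4*(-20)^1 - 9 = (-2000) + (-80) + (-9) = -2089; answer -2089
Part 3: U2 = -2089; m = 19; cross terms: (-25*-5 - 15*-10)=275, (15*-17 - 22*-5)=-145, (22*-36 - 30*-17)=-282, (30*39 - 32*-36)=2322, (32*16 - 19*39)=-229, (19*-10 - -25*16)=210; twice the area = |2151| = 2151; area = 2151/2; boundary points = 5 + 1 + 1 + 1 + 1 + 2 = 11; strictly interior points = area - boundary/2 + 1 = 1071; answer 1071
Part 4: U3 = 1071; d = 21; 3*(21)^3 + 4*(21)^2 - 2*(21)^1 + 5 = (27783) + (1764) + (-42) + (5) = 29510; answer 29510

29510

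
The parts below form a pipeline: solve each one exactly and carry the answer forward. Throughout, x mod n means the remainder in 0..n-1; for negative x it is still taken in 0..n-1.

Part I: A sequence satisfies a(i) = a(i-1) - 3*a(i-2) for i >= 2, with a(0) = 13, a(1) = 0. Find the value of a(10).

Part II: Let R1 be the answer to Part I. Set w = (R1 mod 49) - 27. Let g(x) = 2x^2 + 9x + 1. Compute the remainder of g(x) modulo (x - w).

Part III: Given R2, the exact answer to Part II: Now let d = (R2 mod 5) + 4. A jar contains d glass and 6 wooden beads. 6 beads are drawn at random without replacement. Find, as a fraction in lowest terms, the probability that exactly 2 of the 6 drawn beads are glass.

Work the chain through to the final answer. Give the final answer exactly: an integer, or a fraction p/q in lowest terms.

75/308

Part I: a(2) = 1*(0) - 3*(13) = -39; iterating: a(2)=-39, a(3)=-39, a(4)=78, a(5)=195, a(6)=-39, a(7)=-624, a(8)=-507, a(9)=1365, a(10)=2886; answer 2886
Part II: R1 = 2886; w = 17; remainder = value at the root: 2*(17)^2 + 9*(17)^1 + 1 = (578) + (153) + (1) = 732; answer 732
Part III: R2 = 732; d = 6; total draws C(12,6) = 924; favorable C(6,2)*C(6,4) = 225; P = 75/308; answer 75/308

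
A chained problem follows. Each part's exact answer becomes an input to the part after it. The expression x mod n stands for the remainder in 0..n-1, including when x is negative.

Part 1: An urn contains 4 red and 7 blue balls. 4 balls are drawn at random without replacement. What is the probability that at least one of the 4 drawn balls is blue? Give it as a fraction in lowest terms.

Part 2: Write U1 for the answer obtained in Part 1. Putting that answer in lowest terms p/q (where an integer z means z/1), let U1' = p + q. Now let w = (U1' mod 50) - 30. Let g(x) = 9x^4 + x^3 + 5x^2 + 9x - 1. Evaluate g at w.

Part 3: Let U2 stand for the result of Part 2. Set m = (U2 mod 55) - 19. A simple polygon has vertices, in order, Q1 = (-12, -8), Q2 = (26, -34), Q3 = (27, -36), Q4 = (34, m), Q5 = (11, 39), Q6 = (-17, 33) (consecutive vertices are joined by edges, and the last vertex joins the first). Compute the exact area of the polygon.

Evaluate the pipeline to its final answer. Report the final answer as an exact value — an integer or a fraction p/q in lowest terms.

2385

Part 1: total draws C(11,4) = 330; complement C(4,4) = 1; favorable 330 - 1 = 329; P = 329/330; answer 329/330
Part 2: U1 = 329/330; threaded value p + q = 659; w = -21; 9*(-21)^4 + 1*(-21)^3 + 5*(-21)^2 + 9*(-21)^1 - 1 = (1750329) + (-9261) + (2205) + (-189) + (-1) = 1743083; answer 1743083
Part 3: U2 = 1743083; m = 4; cross terms: (-12*-34 - 26*-8)=616, (26*-36 - 27*-34)=-18, (27*4 - 34*-36)=1332, (34*39 - 11*4)=1282, (11*33 - -17*39)=1026, (-17*-8 - -12*33)=532; twice the area = |4770| = 4770; area = 2385; answer 2385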